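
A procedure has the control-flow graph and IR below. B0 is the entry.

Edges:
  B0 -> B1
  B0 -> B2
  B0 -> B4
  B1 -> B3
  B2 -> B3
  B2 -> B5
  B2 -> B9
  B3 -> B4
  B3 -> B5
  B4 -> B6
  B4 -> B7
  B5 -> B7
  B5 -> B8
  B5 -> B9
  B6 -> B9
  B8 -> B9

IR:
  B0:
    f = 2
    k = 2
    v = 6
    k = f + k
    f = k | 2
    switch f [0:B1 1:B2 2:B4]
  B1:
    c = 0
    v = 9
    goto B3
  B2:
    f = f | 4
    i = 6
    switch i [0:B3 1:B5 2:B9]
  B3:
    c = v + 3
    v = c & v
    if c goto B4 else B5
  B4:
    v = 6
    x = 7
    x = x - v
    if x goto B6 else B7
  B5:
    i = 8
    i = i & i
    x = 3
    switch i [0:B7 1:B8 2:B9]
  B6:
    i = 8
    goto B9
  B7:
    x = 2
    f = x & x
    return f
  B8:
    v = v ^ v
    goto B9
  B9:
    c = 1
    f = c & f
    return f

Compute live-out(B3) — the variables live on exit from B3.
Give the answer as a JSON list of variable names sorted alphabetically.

Answer: ["f", "v"]

Analysis:
Per-block:
  B0 def {f,k,v} use ∅
  B1 def {c,v} use ∅
  B2 def {f,i} use {f}
  B3 def {c,v} use {v}
  B4 def {v,x} use ∅
  B5 def {i,x} use ∅
  B6 def {i} use ∅
  B7 def {f,x} use ∅
  B8 def {v} use {v}
  B9 def {c,f} use {f}

Liveness:
  B0: in=∅ out={f,v}
  B1: in={f} out={f,v}
  B2: in={f,v} out={f,v}
  B3: in={f,v} out={f,v}
  B4: in={f} out={f}
  B5: in={f,v} out={f,v}
  B6: in={f} out={f}
  B7: in=∅ out=∅
  B8: in={f,v} out={f}
  B9: in={f} out=∅

live-out(B3) = ["f", "v"]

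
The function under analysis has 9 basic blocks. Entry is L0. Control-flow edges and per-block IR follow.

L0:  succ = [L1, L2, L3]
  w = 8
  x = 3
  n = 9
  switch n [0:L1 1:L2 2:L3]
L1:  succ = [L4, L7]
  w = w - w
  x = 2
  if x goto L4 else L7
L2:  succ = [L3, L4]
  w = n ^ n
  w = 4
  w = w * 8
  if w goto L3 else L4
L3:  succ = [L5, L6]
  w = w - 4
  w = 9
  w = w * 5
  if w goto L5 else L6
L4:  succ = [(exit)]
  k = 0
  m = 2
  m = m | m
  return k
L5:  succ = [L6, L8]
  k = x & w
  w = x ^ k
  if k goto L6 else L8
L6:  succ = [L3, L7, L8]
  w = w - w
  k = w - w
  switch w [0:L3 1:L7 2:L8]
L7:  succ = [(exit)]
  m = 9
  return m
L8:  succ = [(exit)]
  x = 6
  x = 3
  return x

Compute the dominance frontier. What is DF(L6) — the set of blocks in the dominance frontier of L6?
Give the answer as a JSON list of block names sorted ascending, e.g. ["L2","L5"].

idom tree: L1←L0 L2←L0 L3←L0 L4←L0 L5←L3 L6←L3 L7←L0 L8←L3
Dom at joins:
  L3: preds {L0,L2,L6}: {L0} ∩ {L0,L2} ∩ {L0,L3,L6} = {L0}; idom=L0
  L4: preds {L1,L2}: {L0,L1} ∩ {L0,L2} = {L0}; idom=L0
  L6: preds {L3,L5}: {L0,L3} ∩ {L0,L3,L5} = {L0,L3}; idom=L3
  L7: preds {L1,L6}: {L0,L1} ∩ {L0,L3,L6} = {L0}; idom=L0
  L8: preds {L5,L6}: {L0,L3,L5} ∩ {L0,L3,L6} = {L0,L3}; idom=L3

DF derivation:
  L3←L0: walk · to L0
  L3←L2: walk L2 to L0
  L3←L6: walk L6→L3 to L0
  L4←L1: walk L1 to L0
  L4←L2: walk L2 to L0
  L6←L3: walk · to L3
  L6←L5: walk L5 to L3
  L7←L1: walk L1 to L0
  L7←L6: walk L6→L3 to L0
  L8←L5: walk L5 to L3
  L8←L6: walk L6 to L3
  DF(L0)=∅
  DF(L1)={L4,L7}
  DF(L2)={L3,L4}
  DF(L3)={L3,L7}
  DF(L4)=∅
  DF(L5)={L6,L8}
  DF(L6)={L3,L7,L8}
  DF(L7)=∅
  DF(L8)=∅

DF(L6) = ["L3", "L7", "L8"]

Answer: ["L3", "L7", "L8"]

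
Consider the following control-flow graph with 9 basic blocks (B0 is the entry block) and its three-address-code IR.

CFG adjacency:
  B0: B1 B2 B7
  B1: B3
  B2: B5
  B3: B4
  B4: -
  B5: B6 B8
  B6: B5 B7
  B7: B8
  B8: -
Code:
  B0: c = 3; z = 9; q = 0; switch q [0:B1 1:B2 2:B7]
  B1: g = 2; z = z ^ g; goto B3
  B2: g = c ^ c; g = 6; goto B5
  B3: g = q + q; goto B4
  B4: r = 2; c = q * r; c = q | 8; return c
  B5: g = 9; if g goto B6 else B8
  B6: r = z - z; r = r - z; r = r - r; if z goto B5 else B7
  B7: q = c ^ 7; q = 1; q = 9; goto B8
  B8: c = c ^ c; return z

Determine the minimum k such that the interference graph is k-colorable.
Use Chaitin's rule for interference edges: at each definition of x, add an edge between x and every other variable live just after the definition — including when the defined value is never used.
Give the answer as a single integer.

Answer: 4

Analysis:
Per-block:
  B0 def {c,q,z} use ∅
  B1 def {g,z} use {z}
  B2 def {g} use {c}
  B3 def {g} use {q}
  B4 def {c,r} use {q}
  B5 def {g} use ∅
  B6 def {r} use {z}
  B7 def {q} use {c}
  B8 def {c} use {c,z}

Backward fixpoint:
  B0 li=∅ lo={c,q,z}
  B1 li={q,z} lo={q}
  B2 li={c,z} lo={c,z}
  B3 li={q} lo={q}
  B4 li={q} lo=∅
  B5 li={c,z} lo={c,z}
  B6 li={c,z} lo={c,z}
  B7 li={c,z} lo={c,z}
  B8 li={c,z} lo=∅

Interfere edges:
  c: {g,q,r,z}
  g: {c,q,z}
  q: {c,g,r,z}
  r: {c,q,z}
  z: {c,g,q,r}

Colouring:
  {c,g,q,z} pairwise interfere (4-clique) ⇒ χ ≥ 4
  4-colouring: r0={c}  r1={q}  r2={z}  r3={g,r}
  χ = 4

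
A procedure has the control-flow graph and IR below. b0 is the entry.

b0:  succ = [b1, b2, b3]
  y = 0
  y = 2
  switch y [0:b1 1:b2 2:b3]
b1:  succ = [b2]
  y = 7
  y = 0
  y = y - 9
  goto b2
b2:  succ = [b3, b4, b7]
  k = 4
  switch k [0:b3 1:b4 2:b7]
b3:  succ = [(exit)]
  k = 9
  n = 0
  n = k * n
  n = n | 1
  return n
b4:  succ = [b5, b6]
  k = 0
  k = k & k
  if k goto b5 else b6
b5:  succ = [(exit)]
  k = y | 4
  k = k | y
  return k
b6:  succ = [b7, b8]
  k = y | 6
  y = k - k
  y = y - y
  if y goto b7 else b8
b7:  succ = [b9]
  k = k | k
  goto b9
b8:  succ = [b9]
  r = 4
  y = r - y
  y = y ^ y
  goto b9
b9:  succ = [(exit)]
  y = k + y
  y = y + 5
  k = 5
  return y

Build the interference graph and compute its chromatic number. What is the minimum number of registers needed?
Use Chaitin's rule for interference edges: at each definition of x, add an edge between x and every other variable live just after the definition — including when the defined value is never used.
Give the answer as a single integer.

Answer: 3

Analysis:
def/use:
  b0: {y} / ∅
  b1: {y} / ∅
  b2: {k} / ∅
  b3: {k,n} / ∅
  b4: {k} / ∅
  b5: {k} / {y}
  b6: {k,y} / {y}
  b7: {k} / {k}
  b8: {r,y} / {y}
  b9: {k,y} / {k,y}

Live sets:
  b0 li=∅ lo={y}
  b1 li=∅ lo={y}
  b2 li={y} lo={k,y}
  b3 li=∅ lo=∅
  b4 li={y} lo={y}
  b5 li={y} lo=∅
  b6 li={y} lo={k,y}
  b7 li={k,y} lo={k,y}
  b8 li={k,y} lo={k,y}
  b9 li={k,y} lo=∅

Interference:
  k↔{n,r,y}
  n↔{k}
  r↔{k,y}
  y↔{k,r}

Colouring:
  clique {k,r,y} ⇒ need ≥ 3
  3-colouring: r0={k}  r1={n,r}  r2={y}
  χ = 3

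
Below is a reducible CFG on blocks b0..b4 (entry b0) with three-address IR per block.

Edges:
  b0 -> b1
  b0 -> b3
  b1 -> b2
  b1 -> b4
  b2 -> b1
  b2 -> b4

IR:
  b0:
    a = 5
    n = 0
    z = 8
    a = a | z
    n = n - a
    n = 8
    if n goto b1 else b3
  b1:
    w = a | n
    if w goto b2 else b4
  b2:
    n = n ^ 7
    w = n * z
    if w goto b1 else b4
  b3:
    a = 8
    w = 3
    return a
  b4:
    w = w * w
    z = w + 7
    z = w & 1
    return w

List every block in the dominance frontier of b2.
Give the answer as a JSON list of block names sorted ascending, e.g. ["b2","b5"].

Answer: ["b1", "b4"]

Analysis:
idom tree: b1←b0 b2←b1 b3←b0 b4←b1
Join-block Dom:
  b1: preds {b0,b2}: {b0} ∩ {b0,b1,b2} = {b0}; idom=b0
  b4: preds {b1,b2}: {b0,b1} ∩ {b0,b1,b2} = {b0,b1}; idom=b1

DF walk-up:
  b1←b0: walk · to b0
  b1←b2: walk b2→b1 to b0
  b4←b1: walk · to b1
  b4←b2: walk b2 to b1
  b0: DF=∅
  b1: DF={b1}
  b2: DF={b1,b4}
  b3: DF=∅
  b4: DF=∅

DF(b2) = ["b1", "b4"]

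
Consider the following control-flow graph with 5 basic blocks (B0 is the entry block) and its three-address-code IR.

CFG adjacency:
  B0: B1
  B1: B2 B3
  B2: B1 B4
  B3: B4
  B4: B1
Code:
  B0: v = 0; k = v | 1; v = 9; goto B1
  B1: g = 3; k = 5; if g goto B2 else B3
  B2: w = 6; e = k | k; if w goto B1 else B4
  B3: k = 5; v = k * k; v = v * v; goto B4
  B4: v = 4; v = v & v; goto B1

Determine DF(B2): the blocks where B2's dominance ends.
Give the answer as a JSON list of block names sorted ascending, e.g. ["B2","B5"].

idom tree: B1←B0 B2←B1 B3←B1 B4←B1
Join-block Dom:
  B1: preds {B0,B2,B4}: {B0} ∩ {B0,B1,B2} ∩ {B0,B1,B4} = {B0}; idom=B0
  B4: preds {B2,B3}: {B0,B1,B2} ∩ {B0,B1,B3} = {B0,B1}; idom=B1

DF derivation:
  join B1 pred B0: · stop@B0
  join B1 pred B2: B2→B1 stop@B0
  join B1 pred B4: B4→B1 stop@B0
  join B4 pred B2: B2 stop@B1
  join B4 pred B3: B3 stop@B1
  B0 → ∅
  B1 → {B1}
  B2 → {B1,B4}
  B3 → {B4}
  B4 → {B1}

DF(B2) = ["B1", "B4"]

Answer: ["B1", "B4"]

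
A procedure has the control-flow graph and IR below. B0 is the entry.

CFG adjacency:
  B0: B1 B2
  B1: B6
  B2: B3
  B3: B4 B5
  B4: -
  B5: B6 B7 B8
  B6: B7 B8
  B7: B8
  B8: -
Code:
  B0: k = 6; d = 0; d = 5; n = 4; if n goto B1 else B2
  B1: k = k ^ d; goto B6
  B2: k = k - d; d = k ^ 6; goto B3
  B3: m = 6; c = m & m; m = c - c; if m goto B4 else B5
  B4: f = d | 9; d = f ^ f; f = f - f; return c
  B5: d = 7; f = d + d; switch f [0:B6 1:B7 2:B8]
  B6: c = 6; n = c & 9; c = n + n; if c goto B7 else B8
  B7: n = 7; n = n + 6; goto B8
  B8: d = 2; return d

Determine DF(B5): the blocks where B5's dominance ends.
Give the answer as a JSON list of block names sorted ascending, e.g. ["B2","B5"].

Answer: ["B6", "B7", "B8"]

Derivation:
idom tree: B1←B0 B2←B0 B3←B2 B4←B3 B5←B3 B6←B0 B7←B0 B8←B0
Dom∩ at merges:
  B6: preds {B1,B5}: {B0,B1} ∩ {B0,B2,B3,B5} = {B0}; idom=B0
  B7: preds {B5,B6}: {B0,B2,B3,B5} ∩ {B0,B6} = {B0}; idom=B0
  B8: preds {B5,B6,B7}: {B0,B2,B3,B5} ∩ {B0,B6} ∩ {B0,B7} = {B0}; idom=B0

DF derivation:
  B6←B1: walk B1 to B0
  B6←B5: walk B5→B3→B2 to B0
  B7←B5: walk B5→B3→B2 to B0
  B7←B6: walk B6 to B0
  B8←B5: walk B5→B3→B2 to B0
  B8←B6: walk B6 to B0
  B8←B7: walk B7 to B0
  DF(B0)=∅
  DF(B1)={B6}
  DF(B2)={B6,B7,B8}
  DF(B3)={B6,B7,B8}
  DF(B4)=∅
  DF(B5)={B6,B7,B8}
  DF(B6)={B7,B8}
  DF(B7)={B8}
  DF(B8)=∅

DF(B5) = ["B6", "B7", "B8"]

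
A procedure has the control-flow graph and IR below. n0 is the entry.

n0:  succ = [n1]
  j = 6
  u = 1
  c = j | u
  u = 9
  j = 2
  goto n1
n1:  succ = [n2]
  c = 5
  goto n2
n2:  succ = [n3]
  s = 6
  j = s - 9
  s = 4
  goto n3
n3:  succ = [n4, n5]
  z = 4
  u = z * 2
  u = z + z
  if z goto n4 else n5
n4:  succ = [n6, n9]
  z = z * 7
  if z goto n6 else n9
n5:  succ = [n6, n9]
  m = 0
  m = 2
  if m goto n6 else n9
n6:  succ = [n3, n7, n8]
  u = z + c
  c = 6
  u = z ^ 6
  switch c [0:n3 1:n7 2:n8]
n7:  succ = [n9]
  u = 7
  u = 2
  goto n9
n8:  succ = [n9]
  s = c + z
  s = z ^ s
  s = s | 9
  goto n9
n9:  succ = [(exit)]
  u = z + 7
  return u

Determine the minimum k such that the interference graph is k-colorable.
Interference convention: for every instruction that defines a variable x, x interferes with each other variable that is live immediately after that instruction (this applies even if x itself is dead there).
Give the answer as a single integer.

Answer: 3

Working:
Per-block:
  n0: {c,j,u} / ∅
  n1: {c} / ∅
  n2: {j,s} / ∅
  n3: {u,z} / ∅
  n4: {z} / {z}
  n5: {m} / ∅
  n6: {c,u} / {c,z}
  n7: {u} / ∅
  n8: {s} / {c,z}
  n9: {u} / {z}

Live sets:
  live n0: ∅→∅
  live n1: ∅→{c}
  live n2: {c}→{c}
  live n3: {c}→{c,z}
  live n4: {c,z}→{c,z}
  live n5: {c,z}→{c,z}
  live n6: {c,z}→{c,z}
  live n7: {z}→{z}
  live n8: {c,z}→{z}
  live n9: {z}→∅

Interference:
  c↔{j,m,s,u,z}
  j↔{c,u}
  m↔{c,z}
  s↔{c,z}
  u↔{c,j,z}
  z↔{c,m,s,u}

Registers:
  {c,j,u} pairwise interfere (3-clique) ⇒ χ ≥ 3
  assign c→R0 j→R1 m→R2 s→R2 u→R2 z→R1 — no edge inside a register ⇒ χ ≤ 3
  χ = 3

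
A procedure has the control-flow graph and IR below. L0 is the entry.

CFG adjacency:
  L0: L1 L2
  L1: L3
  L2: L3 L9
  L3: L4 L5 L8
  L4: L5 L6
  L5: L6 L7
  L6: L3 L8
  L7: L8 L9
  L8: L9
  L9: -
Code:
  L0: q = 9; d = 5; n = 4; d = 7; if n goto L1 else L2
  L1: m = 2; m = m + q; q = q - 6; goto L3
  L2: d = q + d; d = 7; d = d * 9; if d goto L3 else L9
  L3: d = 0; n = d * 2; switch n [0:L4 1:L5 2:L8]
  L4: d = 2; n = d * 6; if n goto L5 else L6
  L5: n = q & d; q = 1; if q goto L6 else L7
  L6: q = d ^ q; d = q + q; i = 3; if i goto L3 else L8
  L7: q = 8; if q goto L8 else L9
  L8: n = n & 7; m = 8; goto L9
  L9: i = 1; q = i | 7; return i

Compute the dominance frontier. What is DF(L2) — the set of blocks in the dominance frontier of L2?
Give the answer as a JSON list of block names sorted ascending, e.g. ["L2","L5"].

idom tree: L1←L0 L2←L0 L3←L0 L4←L3 L5←L3 L6←L3 L7←L5 L8←L3 L9←L0
Join-block Dom:
  L3: preds {L1,L2,L6}: {L0,L1} ∩ {L0,L2} ∩ {L0,L3,L6} = {L0}; idom=L0
  L5: preds {L3,L4}: {L0,L3} ∩ {L0,L3,L4} = {L0,L3}; idom=L3
  L6: preds {L4,L5}: {L0,L3,L4} ∩ {L0,L3,L5} = {L0,L3}; idom=L3
  L8: preds {L3,L6,L7}: {L0,L3} ∩ {L0,L3,L6} ∩ {L0,L3,L5,L7} = {L0,L3}; idom=L3
  L9: preds {L2,L7,L8}: {L0,L2} ∩ {L0,L3,L5,L7} ∩ {L0,L3,L8} = {L0}; idom=L0

Frontier:
  L3←L1: walk L1 to L0
  L3←L2: walk L2 to L0
  L3←L6: walk L6→L3 to L0
  L5←L3: walk · to L3
  L5←L4: walk L4 to L3
  L6←L4: walk L4 to L3
  L6←L5: walk L5 to L3
  L8←L3: walk · to L3
  L8←L6: walk L6 to L3
  L8←L7: walk L7→L5 to L3
  L9←L2: walk L2 to L0
  L9←L7: walk L7→L5→L3 to L0
  L9←L8: walk L8→L3 to L0
  L0 → ∅
  L1 → {L3}
  L2 → {L3,L9}
  L3 → {L3,L9}
  L4 → {L5,L6}
  L5 → {L6,L8,L9}
  L6 → {L3,L8}
  L7 → {L8,L9}
  L8 → {L9}
  L9 → ∅

DF(L2) = ["L3", "L9"]

Answer: ["L3", "L9"]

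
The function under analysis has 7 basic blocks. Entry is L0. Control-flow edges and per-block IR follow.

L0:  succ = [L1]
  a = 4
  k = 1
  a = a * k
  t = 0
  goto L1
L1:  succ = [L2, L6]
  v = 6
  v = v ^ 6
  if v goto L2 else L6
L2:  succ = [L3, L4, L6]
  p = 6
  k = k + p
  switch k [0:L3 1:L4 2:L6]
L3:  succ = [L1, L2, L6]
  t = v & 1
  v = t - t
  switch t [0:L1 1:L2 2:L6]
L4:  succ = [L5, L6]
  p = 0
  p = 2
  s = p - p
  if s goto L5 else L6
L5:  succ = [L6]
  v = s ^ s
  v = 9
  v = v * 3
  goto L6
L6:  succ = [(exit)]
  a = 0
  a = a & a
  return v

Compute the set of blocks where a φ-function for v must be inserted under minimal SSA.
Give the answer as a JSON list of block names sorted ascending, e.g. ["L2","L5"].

idom tree: L1←L0 L2←L1 L3←L2 L4←L2 L5←L4 L6←L1
Dom at joins:
  L1: preds {L0,L3}: {L0} ∩ {L0,L1,L2,L3} = {L0}; idom=L0
  L2: preds {L1,L3}: {L0,L1} ∩ {L0,L1,L2,L3} = {L0,L1}; idom=L1
  L6: preds {L1,L2,L3,L4,L5}: {L0,L1} ∩ {L0,L1,L2} ∩ {L0,L1,L2,L3} ∩ {L0,L1,L2,L4} ∩ {L0,L1,L2,L4,L5} = {L0,L1}; idom=L1

Frontier:
  L1←L0: walk · to L0
  L1←L3: walk L3→L2→L1 to L0
  L2←L1: walk · to L1
  L2←L3: walk L3→L2 to L1
  L6←L1: walk · to L1
  L6←L2: walk L2 to L1
  L6←L3: walk L3→L2 to L1
  L6←L4: walk L4→L2 to L1
  L6←L5: walk L5→L4→L2 to L1
  L0 → ∅
  L1 → {L1}
  L2 → {L1,L2,L6}
  L3 → {L1,L2,L6}
  L4 → {L6}
  L5 → {L6}
  L6 → ∅

φ for v: defs {L1,L3,L5}
  DF⁺ = {L1,L2,L6}

Answer: ["L1", "L2", "L6"]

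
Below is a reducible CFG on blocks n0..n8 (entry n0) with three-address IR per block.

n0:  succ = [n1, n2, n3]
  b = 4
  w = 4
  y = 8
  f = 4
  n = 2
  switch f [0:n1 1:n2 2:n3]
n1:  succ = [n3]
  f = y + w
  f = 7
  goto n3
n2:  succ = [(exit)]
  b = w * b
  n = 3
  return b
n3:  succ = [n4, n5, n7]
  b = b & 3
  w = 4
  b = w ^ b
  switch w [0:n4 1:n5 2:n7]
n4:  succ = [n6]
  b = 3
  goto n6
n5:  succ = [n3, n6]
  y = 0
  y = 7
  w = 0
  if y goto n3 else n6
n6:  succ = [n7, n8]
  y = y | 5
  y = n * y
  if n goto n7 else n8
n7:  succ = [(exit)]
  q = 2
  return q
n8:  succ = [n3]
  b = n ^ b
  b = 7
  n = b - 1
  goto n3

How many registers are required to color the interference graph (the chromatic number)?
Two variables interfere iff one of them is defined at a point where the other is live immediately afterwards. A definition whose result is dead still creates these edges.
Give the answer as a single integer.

def/use:
  n0: {b,f,n,w,y} / ∅
  n1: {f} / {w,y}
  n2: {b,n} / {b,w}
  n3: {b,w} / {b}
  n4: {b} / ∅
  n5: {w,y} / ∅
  n6: {y} / {n,y}
  n7: {q} / ∅
  n8: {b,n} / {b,n}

Backward fixpoint:
  n0: in=∅ out={b,n,w,y}
  n1: in={b,n,w,y} out={b,n,y}
  n2: in={b,w} out=∅
  n3: in={b,n,y} out={b,n,y}
  n4: in={n,y} out={b,n,y}
  n5: in={b,n} out={b,n,y}
  n6: in={b,n,y} out={b,n,y}
  n7: in=∅ out=∅
  n8: in={b,n,y} out={b,n,y}

Conflict graph:
  b: {f,n,w,y}
  f: {b,n,w,y}
  n: {b,f,w,y}
  q: ∅
  w: {b,f,n,y}
  y: {b,f,n,w}

Registers:
  clique {b,f,n,w,y} ⇒ need ≥ 5
  assign b→r0 f→r1 n→r2 q→r0 w→r3 y→r4 — no edge inside a register ⇒ χ ≤ 5
  χ = 5

Answer: 5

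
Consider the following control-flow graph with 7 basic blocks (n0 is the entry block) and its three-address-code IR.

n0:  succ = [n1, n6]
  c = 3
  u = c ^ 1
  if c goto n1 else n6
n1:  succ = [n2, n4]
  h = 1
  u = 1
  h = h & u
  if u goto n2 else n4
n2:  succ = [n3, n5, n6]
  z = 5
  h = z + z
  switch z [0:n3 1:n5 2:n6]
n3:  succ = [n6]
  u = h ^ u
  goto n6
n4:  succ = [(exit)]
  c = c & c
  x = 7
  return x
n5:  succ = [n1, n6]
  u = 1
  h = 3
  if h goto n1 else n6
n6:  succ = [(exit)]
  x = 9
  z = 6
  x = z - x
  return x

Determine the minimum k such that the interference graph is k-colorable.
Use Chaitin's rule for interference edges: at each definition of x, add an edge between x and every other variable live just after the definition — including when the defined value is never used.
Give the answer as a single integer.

Block summaries:
  n0 def {c,u} use ∅
  n1 def {h,u} use ∅
  n2 def {h,z} use ∅
  n3 def {u} use {h,u}
  n4 def {c,x} use {c}
  n5 def {h,u} use ∅
  n6 def {x,z} use ∅

Liveness:
  n0 li=∅ lo={c}
  n1 li={c} lo={c,u}
  n2 li={c,u} lo={c,h,u}
  n3 li={h,u} lo=∅
  n4 li={c} lo=∅
  n5 li={c} lo={c}
  n6 li=∅ lo=∅

Interference:
  c — {h,u,z}
  h — {c,u,z}
  u — {c,h,z}
  x — {z}
  z — {c,h,u,x}

Registers:
  {c,h,u,z} pairwise interfere (4-clique) ⇒ χ ≥ 4
  assign c→R1 h→R2 u→R3 x→R1 z→R0 — no edge inside a register ⇒ χ ≤ 4
  χ = 4

Answer: 4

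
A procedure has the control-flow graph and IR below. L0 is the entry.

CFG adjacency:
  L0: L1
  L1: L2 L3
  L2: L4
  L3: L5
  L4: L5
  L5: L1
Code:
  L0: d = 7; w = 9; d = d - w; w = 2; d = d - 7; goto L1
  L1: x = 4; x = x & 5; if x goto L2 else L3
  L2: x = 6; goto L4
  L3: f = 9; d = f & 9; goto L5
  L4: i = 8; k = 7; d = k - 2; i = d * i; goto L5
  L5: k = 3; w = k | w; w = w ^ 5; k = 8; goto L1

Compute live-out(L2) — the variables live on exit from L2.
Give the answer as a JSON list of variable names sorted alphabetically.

Per-block:
  L0 def {d,w} use ∅
  L1 def {x} use ∅
  L2 def {x} use ∅
  L3 def {d,f} use ∅
  L4 def {d,i,k} use ∅
  L5 def {k,w} use {w}

Live sets:
  L0: in=∅ out={w}
  L1: in={w} out={w}
  L2: in={w} out={w}
  L3: in={w} out={w}
  L4: in={w} out={w}
  L5: in={w} out={w}

live-out(L2) = ["w"]

Answer: ["w"]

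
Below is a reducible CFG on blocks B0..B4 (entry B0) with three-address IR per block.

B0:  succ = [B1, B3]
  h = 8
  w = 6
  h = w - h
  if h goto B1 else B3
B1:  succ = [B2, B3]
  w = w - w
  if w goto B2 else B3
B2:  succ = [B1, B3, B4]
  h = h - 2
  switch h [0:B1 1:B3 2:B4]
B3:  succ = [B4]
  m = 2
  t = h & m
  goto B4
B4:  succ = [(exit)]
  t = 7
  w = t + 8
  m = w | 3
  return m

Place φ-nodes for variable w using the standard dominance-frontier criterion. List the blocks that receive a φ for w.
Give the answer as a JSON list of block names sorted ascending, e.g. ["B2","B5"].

Answer: ["B1", "B3", "B4"]

Working:
idom tree: B1←B0 B2←B1 B3←B0 B4←B0
Dom at joins:
  B1: preds {B0,B2}: {B0} ∩ {B0,B1,B2} = {B0}; idom=B0
  B3: preds {B0,B1,B2}: {B0} ∩ {B0,B1} ∩ {B0,B1,B2} = {B0}; idom=B0
  B4: preds {B2,B3}: {B0,B1,B2} ∩ {B0,B3} = {B0}; idom=B0

DF walk-up:
  join B1 pred B0: · stop@B0
  join B1 pred B2: B2→B1 stop@B0
  join B3 pred B0: · stop@B0
  join B3 pred B1: B1 stop@B0
  join B3 pred B2: B2→B1 stop@B0
  join B4 pred B2: B2→B1 stop@B0
  join B4 pred B3: B3 stop@B0
  B0: DF=∅
  B1: DF={B1,B3,B4}
  B2: DF={B1,B3,B4}
  B3: DF={B4}
  B4: DF=∅

φ for w: defs {B0,B1,B4}
  DF⁺ = {B1,B3,B4}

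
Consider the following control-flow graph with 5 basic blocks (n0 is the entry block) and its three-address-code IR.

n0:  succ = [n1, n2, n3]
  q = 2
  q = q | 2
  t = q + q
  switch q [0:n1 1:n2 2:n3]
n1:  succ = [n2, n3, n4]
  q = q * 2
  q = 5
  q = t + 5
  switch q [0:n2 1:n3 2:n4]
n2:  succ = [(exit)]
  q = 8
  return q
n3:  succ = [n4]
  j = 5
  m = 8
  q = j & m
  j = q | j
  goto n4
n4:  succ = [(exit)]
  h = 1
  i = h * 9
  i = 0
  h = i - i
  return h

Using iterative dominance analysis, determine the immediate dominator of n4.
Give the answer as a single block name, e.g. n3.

idom tree: n1←n0 n2←n0 n3←n0 n4←n0
Join-block Dom:
  n2: preds {n0,n1}: {n0} ∩ {n0,n1} = {n0}; idom=n0
  n3: preds {n0,n1}: {n0} ∩ {n0,n1} = {n0}; idom=n0
  n4: preds {n1,n3}: {n0,n1} ∩ {n0,n3} = {n0}; idom=n0

idom(n4) = n0

Answer: n0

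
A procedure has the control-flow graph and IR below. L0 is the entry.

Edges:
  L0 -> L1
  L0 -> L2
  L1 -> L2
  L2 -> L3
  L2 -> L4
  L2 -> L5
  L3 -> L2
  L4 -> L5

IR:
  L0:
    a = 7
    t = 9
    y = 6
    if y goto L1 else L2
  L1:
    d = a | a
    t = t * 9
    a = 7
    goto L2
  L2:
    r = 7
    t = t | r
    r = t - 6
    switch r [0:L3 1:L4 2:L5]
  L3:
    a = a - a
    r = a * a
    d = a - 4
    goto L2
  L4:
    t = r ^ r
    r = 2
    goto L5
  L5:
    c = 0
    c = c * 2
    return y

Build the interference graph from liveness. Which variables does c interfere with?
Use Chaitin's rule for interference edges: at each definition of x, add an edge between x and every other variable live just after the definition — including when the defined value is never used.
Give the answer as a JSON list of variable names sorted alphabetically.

def/use:
  L0: {a,t,y} / ∅
  L1: {a,d,t} / {a,t}
  L2: {r,t} / {t}
  L3: {a,d,r} / {a}
  L4: {r,t} / {r}
  L5: {c} / {y}

Liveness:
  L0 li=∅ lo={a,t,y}
  L1 li={a,t,y} lo={a,t,y}
  L2 li={a,t,y} lo={a,r,t,y}
  L3 li={a,t,y} lo={a,t,y}
  L4 li={r,y} lo={y}
  L5 li={y} lo=∅

Interfere edges:
  a — {d,r,t,y}
  c — {y}
  d — {a,t,y}
  r — {a,t,y}
  t — {a,d,r,y}
  y — {a,c,d,r,t}

N(c) = ["y"]

Answer: ["y"]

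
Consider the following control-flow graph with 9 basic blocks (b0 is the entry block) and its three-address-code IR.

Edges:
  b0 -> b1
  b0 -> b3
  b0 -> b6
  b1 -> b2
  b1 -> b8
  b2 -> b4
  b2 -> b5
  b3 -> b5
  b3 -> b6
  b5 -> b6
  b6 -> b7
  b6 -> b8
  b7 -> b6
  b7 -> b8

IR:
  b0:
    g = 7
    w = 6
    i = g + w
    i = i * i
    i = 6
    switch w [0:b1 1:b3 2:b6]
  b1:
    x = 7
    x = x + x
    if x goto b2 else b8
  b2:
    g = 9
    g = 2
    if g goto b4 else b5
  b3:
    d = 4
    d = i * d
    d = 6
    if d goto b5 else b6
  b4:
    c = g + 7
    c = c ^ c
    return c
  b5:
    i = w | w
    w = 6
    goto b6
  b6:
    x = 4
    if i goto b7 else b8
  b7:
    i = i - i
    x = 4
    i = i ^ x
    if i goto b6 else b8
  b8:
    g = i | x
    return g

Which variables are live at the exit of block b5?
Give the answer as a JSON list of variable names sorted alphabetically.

Block summaries:
  b0: def={g,i,w} ue=∅
  b1: def={x} ue=∅
  b2: def={g} ue=∅
  b3: def={d} ue={i}
  b4: def={c} ue={g}
  b5: def={i,w} ue={w}
  b6: def={x} ue={i}
  b7: def={i,x} ue={i}
  b8: def={g} ue={i,x}

Backward fixpoint:
  b0 li=∅ lo={i,w}
  b1 li={i,w} lo={i,w,x}
  b2 li={w} lo={g,w}
  b3 li={i,w} lo={i,w}
  b4 li={g} lo=∅
  b5 li={w} lo={i}
  b6 li={i} lo={i,x}
  b7 li={i} lo={i,x}
  b8 li={i,x} lo=∅

live-out(b5) = ["i"]

Answer: ["i"]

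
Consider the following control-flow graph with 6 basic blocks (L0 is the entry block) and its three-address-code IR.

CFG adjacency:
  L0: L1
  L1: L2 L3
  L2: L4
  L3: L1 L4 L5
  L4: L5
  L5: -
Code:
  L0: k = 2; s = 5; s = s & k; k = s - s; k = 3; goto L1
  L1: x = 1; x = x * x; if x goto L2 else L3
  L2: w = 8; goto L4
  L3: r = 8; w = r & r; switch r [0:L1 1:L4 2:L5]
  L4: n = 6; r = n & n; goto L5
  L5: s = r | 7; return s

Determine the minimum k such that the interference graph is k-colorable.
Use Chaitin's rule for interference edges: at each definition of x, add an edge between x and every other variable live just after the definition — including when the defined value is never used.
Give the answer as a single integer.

Answer: 2

Derivation:
Block summaries:
  L0 def {k,s} use ∅
  L1 def {x} use ∅
  L2 def {w} use ∅
  L3 def {r,w} use ∅
  L4 def {n,r} use ∅
  L5 def {s} use {r}

Backward fixpoint:
  L0 li=∅ lo=∅
  L1 li=∅ lo=∅
  L2 li=∅ lo=∅
  L3 li=∅ lo={r}
  L4 li=∅ lo={r}
  L5 li={r} lo=∅

Interference:
  k: {s}
  n: ∅
  r: {w}
  s: {k}
  w: {r}
  x: ∅

Colouring:
  {k,s} pairwise interfere (2-clique) ⇒ χ ≥ 2
  assign k→R0 n→R0 r→R0 s→R1 w→R1 x→R0 — no edge inside a register ⇒ χ ≤ 2
  χ = 2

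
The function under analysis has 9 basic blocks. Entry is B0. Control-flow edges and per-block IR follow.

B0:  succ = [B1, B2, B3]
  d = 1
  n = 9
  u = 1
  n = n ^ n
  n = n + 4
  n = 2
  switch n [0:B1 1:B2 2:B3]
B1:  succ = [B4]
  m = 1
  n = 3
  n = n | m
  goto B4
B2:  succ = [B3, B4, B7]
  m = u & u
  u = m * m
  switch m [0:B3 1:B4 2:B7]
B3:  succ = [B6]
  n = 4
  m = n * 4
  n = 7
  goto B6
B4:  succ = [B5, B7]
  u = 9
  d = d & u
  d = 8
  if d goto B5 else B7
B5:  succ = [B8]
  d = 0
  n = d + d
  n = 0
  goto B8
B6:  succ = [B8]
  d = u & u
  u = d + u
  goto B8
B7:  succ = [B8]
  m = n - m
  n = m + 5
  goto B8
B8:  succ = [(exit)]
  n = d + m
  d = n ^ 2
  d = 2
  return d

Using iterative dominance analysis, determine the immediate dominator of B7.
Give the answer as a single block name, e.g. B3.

Answer: B0

Working:
idom tree: B1←B0 B2←B0 B3←B0 B4←B0 B5←B4 B6←B3 B7←B0 B8←B0
Dom at joins:
  B3: preds {B0,B2}: {B0} ∩ {B0,B2} = {B0}; idom=B0
  B4: preds {B1,B2}: {B0,B1} ∩ {B0,B2} = {B0}; idom=B0
  B7: preds {B2,B4}: {B0,B2} ∩ {B0,B4} = {B0}; idom=B0
  B8: preds {B5,B6,B7}: {B0,B4,B5} ∩ {B0,B3,B6} ∩ {B0,B7} = {B0}; idom=B0

idom(B7) = B0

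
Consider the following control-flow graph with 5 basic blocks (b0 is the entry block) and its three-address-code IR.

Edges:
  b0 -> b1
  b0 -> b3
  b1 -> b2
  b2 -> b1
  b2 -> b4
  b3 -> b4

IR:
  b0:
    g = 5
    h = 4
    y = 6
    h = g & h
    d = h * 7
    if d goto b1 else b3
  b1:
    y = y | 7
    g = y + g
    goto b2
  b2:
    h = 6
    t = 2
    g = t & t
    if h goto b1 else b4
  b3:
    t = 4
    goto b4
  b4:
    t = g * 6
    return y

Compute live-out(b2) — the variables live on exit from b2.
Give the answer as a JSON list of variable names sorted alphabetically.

Per-block:
  b0 def {d,g,h,y} use ∅
  b1 def {g,y} use {g,y}
  b2 def {g,h,t} use ∅
  b3 def {t} use ∅
  b4 def {t} use {g,y}

Backward fixpoint:
  live b0: ∅→{g,y}
  live b1: {g,y}→{y}
  live b2: {y}→{g,y}
  live b3: {g,y}→{g,y}
  live b4: {g,y}→∅

live-out(b2) = ["g", "y"]

Answer: ["g", "y"]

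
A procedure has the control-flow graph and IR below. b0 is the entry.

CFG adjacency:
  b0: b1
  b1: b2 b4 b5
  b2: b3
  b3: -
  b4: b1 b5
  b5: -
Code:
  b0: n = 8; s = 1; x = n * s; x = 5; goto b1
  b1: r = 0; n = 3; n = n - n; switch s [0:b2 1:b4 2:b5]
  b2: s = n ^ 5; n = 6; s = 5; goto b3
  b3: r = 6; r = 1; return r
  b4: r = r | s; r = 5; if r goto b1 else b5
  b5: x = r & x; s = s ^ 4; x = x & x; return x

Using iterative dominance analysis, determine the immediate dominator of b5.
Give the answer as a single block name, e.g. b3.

Answer: b1

Derivation:
idom tree: b1←b0 b2←b1 b3←b2 b4←b1 b5←b1
Dom∩ at merges:
  b1: preds {b0,b4}: {b0} ∩ {b0,b1,b4} = {b0}; idom=b0
  b5: preds {b1,b4}: {b0,b1} ∩ {b0,b1,b4} = {b0,b1}; idom=b1

idom(b5) = b1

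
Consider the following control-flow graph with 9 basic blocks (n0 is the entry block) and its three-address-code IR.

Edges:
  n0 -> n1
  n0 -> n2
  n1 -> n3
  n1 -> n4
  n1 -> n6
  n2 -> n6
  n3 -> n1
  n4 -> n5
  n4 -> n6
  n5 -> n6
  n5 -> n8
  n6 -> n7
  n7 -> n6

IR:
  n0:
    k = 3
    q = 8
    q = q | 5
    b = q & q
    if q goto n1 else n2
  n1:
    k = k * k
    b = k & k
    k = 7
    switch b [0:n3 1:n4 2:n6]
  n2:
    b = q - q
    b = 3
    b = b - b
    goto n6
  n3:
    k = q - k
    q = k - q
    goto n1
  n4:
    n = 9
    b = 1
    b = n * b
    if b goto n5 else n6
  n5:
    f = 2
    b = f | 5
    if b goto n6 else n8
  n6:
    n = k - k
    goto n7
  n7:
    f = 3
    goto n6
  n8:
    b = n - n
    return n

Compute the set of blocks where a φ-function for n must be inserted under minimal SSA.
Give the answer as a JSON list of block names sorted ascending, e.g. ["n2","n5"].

Answer: ["n6"]

Derivation:
idom tree: n1←n0 n2←n0 n3←n1 n4←n1 n5←n4 n6←n0 n7←n6 n8←n5
Join-block Dom:
  n1: preds {n0,n3}: {n0} ∩ {n0,n1,n3} = {n0}; idom=n0
  n6: preds {n1,n2,n4,n5,n7}: {n0,n1} ∩ {n0,n2} ∩ {n0,n1,n4} ∩ {n0,n1,n4,n5} ∩ {n0,n6,n7} = {n0}; idom=n0

DF walk-up:
  n1←n0: walk · to n0
  n1←n3: walk n3→n1 to n0
  n6←n1: walk n1 to n0
  n6←n2: walk n2 to n0
  n6←n4: walk n4→n1 to n0
  n6←n5: walk n5→n4→n1 to n0
  n6←n7: walk n7→n6 to n0
  n0 → ∅
  n1 → {n1,n6}
  n2 → {n6}
  n3 → {n1}
  n4 → {n6}
  n5 → {n6}
  n6 → {n6}
  n7 → {n6}
  n8 → ∅

φ for n: defs {n4,n6}
  DF⁺ = {n6}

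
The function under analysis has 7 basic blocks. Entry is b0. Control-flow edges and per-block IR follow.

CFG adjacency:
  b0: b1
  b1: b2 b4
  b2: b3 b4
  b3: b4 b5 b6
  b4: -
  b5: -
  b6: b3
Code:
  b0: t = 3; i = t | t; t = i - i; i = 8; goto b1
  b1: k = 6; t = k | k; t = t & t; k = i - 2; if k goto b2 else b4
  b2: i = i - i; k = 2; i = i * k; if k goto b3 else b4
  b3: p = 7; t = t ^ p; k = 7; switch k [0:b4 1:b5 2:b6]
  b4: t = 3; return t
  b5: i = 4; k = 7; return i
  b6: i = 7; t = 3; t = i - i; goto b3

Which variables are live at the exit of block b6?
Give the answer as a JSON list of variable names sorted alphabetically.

Answer: ["t"]

Derivation:
Block summaries:
  b0: {i,t} / ∅
  b1: {k,t} / {i}
  b2: {i,k} / {i}
  b3: {k,p,t} / {t}
  b4: {t} / ∅
  b5: {i,k} / ∅
  b6: {i,t} / ∅

Liveness:
  b0: in=∅ out={i}
  b1: in={i} out={i,t}
  b2: in={i,t} out={t}
  b3: in={t} out=∅
  b4: in=∅ out=∅
  b5: in=∅ out=∅
  b6: in=∅ out={t}

live-out(b6) = ["t"]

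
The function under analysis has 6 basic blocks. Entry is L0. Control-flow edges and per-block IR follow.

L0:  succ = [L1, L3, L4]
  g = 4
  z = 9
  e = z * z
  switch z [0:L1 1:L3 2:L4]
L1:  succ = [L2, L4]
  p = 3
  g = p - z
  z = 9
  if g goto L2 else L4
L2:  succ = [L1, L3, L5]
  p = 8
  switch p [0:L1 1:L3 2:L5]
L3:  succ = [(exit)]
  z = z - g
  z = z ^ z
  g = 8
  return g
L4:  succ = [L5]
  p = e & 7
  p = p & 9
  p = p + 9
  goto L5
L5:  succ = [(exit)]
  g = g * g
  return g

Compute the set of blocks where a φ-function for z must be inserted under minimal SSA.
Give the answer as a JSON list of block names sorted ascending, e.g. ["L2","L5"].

Answer: ["L1", "L3", "L4", "L5"]

Analysis:
idom tree: L1←L0 L2←L1 L3←L0 L4←L0 L5←L0
Dom at joins:
  L1: preds {L0,L2}: {L0} ∩ {L0,L1,L2} = {L0}; idom=L0
  L3: preds {L0,L2}: {L0} ∩ {L0,L1,L2} = {L0}; idom=L0
  L4: preds {L0,L1}: {L0} ∩ {L0,L1} = {L0}; idom=L0
  L5: preds {L2,L4}: {L0,L1,L2} ∩ {L0,L4} = {L0}; idom=L0

DF walk-up:
  L1←L0: walk · to L0
  L1←L2: walk L2→L1 to L0
  L3←L0: walk · to L0
  L3←L2: walk L2→L1 to L0
  L4←L0: walk · to L0
  L4←L1: walk L1 to L0
  L5←L2: walk L2→L1 to L0
  L5←L4: walk L4 to L0
  DF(L0)=∅
  DF(L1)={L1,L3,L4,L5}
  DF(L2)={L1,L3,L5}
  DF(L3)=∅
  DF(L4)={L5}
  DF(L5)=∅

φ for z: defs {L0,L1,L3}
  DF⁺ = {L1,L3,L4,L5}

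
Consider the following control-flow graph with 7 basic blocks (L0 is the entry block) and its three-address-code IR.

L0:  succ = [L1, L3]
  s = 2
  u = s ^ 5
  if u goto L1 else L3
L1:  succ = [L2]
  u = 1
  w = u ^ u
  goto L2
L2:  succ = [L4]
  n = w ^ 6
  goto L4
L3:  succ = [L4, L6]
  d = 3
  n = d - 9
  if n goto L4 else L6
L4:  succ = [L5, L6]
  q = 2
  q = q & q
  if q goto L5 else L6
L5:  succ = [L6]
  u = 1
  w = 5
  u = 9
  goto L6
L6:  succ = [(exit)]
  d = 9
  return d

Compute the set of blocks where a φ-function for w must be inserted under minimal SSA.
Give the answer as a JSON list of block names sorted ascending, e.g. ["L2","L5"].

idom tree: L1←L0 L2←L1 L3←L0 L4←L0 L5←L4 L6←L0
Dom∩ at merges:
  L4: preds {L2,L3}: {L0,L1,L2} ∩ {L0,L3} = {L0}; idom=L0
  L6: preds {L3,L4,L5}: {L0,L3} ∩ {L0,L4} ∩ {L0,L4,L5} = {L0}; idom=L0

DF walk-up:
  L4←L2: walk L2→L1 to L0
  L4←L3: walk L3 to L0
  L6←L3: walk L3 to L0
  L6←L4: walk L4 to L0
  L6←L5: walk L5→L4 to L0
  L0: DF=∅
  L1: DF={L4}
  L2: DF={L4}
  L3: DF={L4,L6}
  L4: DF={L6}
  L5: DF={L6}
  L6: DF=∅

φ for w: defs {L1,L5}
  DF⁺ = {L4,L6}

Answer: ["L4", "L6"]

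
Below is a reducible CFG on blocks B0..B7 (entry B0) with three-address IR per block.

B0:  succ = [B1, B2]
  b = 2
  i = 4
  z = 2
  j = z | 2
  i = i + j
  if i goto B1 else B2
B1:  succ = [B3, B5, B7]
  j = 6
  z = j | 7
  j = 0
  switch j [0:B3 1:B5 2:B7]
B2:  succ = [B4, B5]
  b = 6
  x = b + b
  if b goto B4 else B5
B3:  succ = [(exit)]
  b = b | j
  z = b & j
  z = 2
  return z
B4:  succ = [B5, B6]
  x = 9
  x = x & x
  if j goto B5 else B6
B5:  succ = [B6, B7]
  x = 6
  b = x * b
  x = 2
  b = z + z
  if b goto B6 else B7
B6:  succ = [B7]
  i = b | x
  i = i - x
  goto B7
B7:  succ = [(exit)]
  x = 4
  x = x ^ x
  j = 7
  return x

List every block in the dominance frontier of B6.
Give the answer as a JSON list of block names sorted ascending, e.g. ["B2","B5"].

Answer: ["B7"]

Analysis:
idom tree: B1←B0 B2←B0 B3←B1 B4←B2 B5←B0 B6←B0 B7←B0
Dom at joins:
  B5: preds {B1,B2,B4}: {B0,B1} ∩ {B0,B2} ∩ {B0,B2,B4} = {B0}; idom=B0
  B6: preds {B4,B5}: {B0,B2,B4} ∩ {B0,B5} = {B0}; idom=B0
  B7: preds {B1,B5,B6}: {B0,B1} ∩ {B0,B5} ∩ {B0,B6} = {B0}; idom=B0

DF walk-up:
  join B5 pred B1: B1 stop@B0
  join B5 pred B2: B2 stop@B0
  join B5 pred B4: B4→B2 stop@B0
  join B6 pred B4: B4→B2 stop@B0
  join B6 pred B5: B5 stop@B0
  join B7 pred B1: B1 stop@B0
  join B7 pred B5: B5 stop@B0
  join B7 pred B6: B6 stop@B0
  B0 → ∅
  B1 → {B5,B7}
  B2 → {B5,B6}
  B3 → ∅
  B4 → {B5,B6}
  B5 → {B6,B7}
  B6 → {B7}
  B7 → ∅

DF(B6) = ["B7"]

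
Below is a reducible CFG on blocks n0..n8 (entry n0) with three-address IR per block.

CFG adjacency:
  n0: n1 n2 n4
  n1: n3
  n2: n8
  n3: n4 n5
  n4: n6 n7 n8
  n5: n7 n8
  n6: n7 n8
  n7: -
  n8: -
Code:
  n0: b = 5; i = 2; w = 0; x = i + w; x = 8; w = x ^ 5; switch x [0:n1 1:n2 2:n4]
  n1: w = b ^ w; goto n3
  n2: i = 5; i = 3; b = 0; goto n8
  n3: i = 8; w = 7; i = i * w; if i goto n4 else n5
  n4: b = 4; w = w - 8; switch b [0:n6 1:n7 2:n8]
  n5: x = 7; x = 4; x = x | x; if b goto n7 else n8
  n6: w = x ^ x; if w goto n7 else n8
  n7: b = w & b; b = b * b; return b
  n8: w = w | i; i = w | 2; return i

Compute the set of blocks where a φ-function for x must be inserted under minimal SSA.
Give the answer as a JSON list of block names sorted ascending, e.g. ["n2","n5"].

idom tree: n1←n0 n2←n0 n3←n1 n4←n0 n5←n3 n6←n4 n7←n0 n8←n0
Dom∩ at merges:
  n4: preds {n0,n3}: {n0} ∩ {n0,n1,n3} = {n0}; idom=n0
  n7: preds {n4,n5,n6}: {n0,n4} ∩ {n0,n1,n3,n5} ∩ {n0,n4,n6} = {n0}; idom=n0
  n8: preds {n2,n4,n5,n6}: {n0,n2} ∩ {n0,n4} ∩ {n0,n1,n3,n5} ∩ {n0,n4,n6} = {n0}; idom=n0

Frontier:
  n4←n0: walk · to n0
  n4←n3: walk n3→n1 to n0
  n7←n4: walk n4 to n0
  n7←n5: walk n5→n3→n1 to n0
  n7←n6: walk n6→n4 to n0
  n8←n2: walk n2 to n0
  n8←n4: walk n4 to n0
  n8←n5: walk n5→n3→n1 to n0
  n8←n6: walk n6→n4 to n0
  n0 → ∅
  n1 → {n4,n7,n8}
  n2 → {n8}
  n3 → {n4,n7,n8}
  n4 → {n7,n8}
  n5 → {n7,n8}
  n6 → {n7,n8}
  n7 → ∅
  n8 → ∅

φ for x: defs {n0,n5}
  DF⁺ = {n7,n8}

Answer: ["n7", "n8"]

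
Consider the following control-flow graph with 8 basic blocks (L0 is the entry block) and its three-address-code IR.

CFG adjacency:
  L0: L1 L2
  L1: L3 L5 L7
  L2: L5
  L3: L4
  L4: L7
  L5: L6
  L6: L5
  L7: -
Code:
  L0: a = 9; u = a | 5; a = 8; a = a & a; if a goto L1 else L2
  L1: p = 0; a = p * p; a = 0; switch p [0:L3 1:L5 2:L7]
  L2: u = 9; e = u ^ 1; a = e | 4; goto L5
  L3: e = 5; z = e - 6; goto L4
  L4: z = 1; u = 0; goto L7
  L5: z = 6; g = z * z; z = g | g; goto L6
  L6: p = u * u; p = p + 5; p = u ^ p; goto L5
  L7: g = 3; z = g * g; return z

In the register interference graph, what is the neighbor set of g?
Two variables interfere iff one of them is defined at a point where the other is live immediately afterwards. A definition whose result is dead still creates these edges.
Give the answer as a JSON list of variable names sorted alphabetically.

Per-block:
  L0: {a,u} / ∅
  L1: {a,p} / ∅
  L2: {a,e,u} / ∅
  L3: {e,z} / ∅
  L4: {u,z} / ∅
  L5: {g,z} / ∅
  L6: {p} / {u}
  L7: {g,z} / ∅

Liveness:
  L0 li=∅ lo={u}
  L1 li={u} lo={u}
  L2 li=∅ lo={u}
  L3 li=∅ lo=∅
  L4 li=∅ lo=∅
  L5 li={u} lo={u}
  L6 li={u} lo={u}
  L7 li=∅ lo=∅

Conflict graph:
  a — {p,u}
  e — {u}
  g — {u}
  p — {a,u}
  u — {a,e,g,p,z}
  z — {u}

N(g) = ["u"]

Answer: ["u"]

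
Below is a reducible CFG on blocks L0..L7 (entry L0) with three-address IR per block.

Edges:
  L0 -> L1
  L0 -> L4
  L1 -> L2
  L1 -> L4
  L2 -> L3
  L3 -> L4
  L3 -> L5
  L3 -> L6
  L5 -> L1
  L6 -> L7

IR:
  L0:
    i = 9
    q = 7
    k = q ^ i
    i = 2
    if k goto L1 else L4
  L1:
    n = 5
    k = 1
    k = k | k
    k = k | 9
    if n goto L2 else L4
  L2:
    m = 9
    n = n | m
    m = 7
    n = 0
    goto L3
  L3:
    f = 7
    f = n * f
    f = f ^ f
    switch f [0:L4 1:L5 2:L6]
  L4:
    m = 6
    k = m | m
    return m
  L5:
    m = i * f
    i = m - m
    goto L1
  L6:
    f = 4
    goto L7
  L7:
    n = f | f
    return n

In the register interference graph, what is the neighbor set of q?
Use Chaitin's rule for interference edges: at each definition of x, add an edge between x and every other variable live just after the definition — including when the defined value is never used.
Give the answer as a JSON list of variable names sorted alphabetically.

Answer: ["i"]

Analysis:
Block summaries:
  L0: def={i,k,q} ue=∅
  L1: def={k,n} ue=∅
  L2: def={m,n} ue={n}
  L3: def={f} ue={n}
  L4: def={k,m} ue=∅
  L5: def={i,m} ue={f,i}
  L6: def={f} ue=∅
  L7: def={n} ue={f}

Live sets:
  live L0: ∅→{i}
  live L1: {i}→{i,n}
  live L2: {i,n}→{i,n}
  live L3: {i,n}→{f,i}
  live L4: ∅→∅
  live L5: {f,i}→{i}
  live L6: ∅→{f}
  live L7: {f}→∅

Conflict graph:
  f: {i,n}
  i: {f,k,m,n,q}
  k: {i,m,n}
  m: {i,k,n}
  n: {f,i,k,m}
  q: {i}

N(q) = ["i"]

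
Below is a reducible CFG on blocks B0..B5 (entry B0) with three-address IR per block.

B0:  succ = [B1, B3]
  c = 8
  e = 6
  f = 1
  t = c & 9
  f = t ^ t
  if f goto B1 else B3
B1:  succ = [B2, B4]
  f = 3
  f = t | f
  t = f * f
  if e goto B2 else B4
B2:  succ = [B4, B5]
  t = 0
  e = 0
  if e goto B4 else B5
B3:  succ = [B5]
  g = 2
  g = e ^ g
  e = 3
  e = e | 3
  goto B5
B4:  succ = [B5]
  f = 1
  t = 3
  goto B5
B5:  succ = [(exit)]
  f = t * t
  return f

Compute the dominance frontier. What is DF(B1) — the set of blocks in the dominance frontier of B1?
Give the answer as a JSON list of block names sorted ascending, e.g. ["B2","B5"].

Answer: ["B5"]

Derivation:
idom tree: B1←B0 B2←B1 B3←B0 B4←B1 B5←B0
Dom at joins:
  B4: preds {B1,B2}: {B0,B1} ∩ {B0,B1,B2} = {B0,B1}; idom=B1
  B5: preds {B2,B3,B4}: {B0,B1,B2} ∩ {B0,B3} ∩ {B0,B1,B4} = {B0}; idom=B0

Frontier:
  join B4 pred B1: · stop@B1
  join B4 pred B2: B2 stop@B1
  join B5 pred B2: B2→B1 stop@B0
  join B5 pred B3: B3 stop@B0
  join B5 pred B4: B4→B1 stop@B0
  B0: DF=∅
  B1: DF={B5}
  B2: DF={B4,B5}
  B3: DF={B5}
  B4: DF={B5}
  B5: DF=∅

DF(B1) = ["B5"]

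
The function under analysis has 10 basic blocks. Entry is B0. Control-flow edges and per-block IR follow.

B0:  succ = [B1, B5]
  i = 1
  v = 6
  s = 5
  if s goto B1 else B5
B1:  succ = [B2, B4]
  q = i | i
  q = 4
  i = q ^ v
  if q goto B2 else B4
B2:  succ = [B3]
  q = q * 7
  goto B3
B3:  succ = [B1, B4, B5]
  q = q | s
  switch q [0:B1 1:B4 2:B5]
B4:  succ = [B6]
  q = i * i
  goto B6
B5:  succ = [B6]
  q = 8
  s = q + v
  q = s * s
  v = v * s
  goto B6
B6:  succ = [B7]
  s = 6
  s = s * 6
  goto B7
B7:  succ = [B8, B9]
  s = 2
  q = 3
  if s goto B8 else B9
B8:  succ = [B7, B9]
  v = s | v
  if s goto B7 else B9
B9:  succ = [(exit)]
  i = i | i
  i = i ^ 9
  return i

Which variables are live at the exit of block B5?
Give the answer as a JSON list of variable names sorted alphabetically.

Per-block:
  B0: {i,s,v} / ∅
  B1: {i,q} / {i,v}
  B2: {q} / {q}
  B3: {q} / {q,s}
  B4: {q} / {i}
  B5: {q,s,v} / {v}
  B6: {s} / ∅
  B7: {q,s} / ∅
  B8: {v} / {s,v}
  B9: {i} / {i}

Live sets:
  B0: in=∅ out={i,s,v}
  B1: in={i,s,v} out={i,q,s,v}
  B2: in={i,q,s,v} out={i,q,s,v}
  B3: in={i,q,s,v} out={i,s,v}
  B4: in={i,v} out={i,v}
  B5: in={i,v} out={i,v}
  B6: in={i,v} out={i,v}
  B7: in={i,v} out={i,s,v}
  B8: in={i,s,v} out={i,v}
  B9: in={i} out=∅

live-out(B5) = ["i", "v"]

Answer: ["i", "v"]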